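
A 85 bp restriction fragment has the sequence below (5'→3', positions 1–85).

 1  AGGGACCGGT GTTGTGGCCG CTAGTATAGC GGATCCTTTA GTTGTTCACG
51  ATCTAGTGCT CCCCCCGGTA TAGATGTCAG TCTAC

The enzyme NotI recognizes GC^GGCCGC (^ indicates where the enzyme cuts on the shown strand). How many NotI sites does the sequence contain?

0

No occurrence of GCGGCCGC is present in the sequence.
NotI does not cut: 0 sites.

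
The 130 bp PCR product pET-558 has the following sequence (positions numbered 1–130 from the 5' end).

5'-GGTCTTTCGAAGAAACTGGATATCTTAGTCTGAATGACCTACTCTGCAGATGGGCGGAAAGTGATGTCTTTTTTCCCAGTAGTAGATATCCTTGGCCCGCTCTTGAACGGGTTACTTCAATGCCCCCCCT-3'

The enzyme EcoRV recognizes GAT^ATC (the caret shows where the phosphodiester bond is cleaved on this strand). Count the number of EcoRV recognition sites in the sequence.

GATATC occurs starting at positions 19, 85.
EcoRV cuts at 2 sites.

2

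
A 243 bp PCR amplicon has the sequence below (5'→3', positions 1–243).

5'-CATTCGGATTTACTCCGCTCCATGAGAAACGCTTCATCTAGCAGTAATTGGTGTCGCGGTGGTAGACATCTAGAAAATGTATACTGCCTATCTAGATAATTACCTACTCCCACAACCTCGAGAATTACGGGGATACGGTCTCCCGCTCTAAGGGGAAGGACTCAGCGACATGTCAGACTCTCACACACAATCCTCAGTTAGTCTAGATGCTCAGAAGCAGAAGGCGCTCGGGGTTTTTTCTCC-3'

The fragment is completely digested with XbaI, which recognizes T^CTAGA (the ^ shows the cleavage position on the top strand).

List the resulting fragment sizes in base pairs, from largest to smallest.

111, 69, 41, 22 bp

XbaI sites (TCTAGA) start at positions 69, 91, 202.
XbaI cuts after the first base of each site, so after positions 69, 91, 202.
Linear molecule, 3 cuts → 4 fragments:
  1–69 → 69 bp
  70–91 → 22 bp
  92–202 → 111 bp
  203–243 → 41 bp
Sorted largest to smallest: 111, 69, 41, 22 bp.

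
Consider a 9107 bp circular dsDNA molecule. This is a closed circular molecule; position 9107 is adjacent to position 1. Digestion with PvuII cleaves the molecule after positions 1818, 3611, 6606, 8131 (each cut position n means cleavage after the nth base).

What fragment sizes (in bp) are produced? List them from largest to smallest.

2995, 2794, 1793, 1525 bp

Circular molecule, 4 cuts → 4 fragments:
  3611 − 1818 = 1793 bp
  6606 − 3611 = 2995 bp
  8131 − 6606 = 1525 bp
  wrap: 9107 − 8131 + 1818 = 2794 bp
Sorted largest to smallest: 2995, 2794, 1793, 1525 bp.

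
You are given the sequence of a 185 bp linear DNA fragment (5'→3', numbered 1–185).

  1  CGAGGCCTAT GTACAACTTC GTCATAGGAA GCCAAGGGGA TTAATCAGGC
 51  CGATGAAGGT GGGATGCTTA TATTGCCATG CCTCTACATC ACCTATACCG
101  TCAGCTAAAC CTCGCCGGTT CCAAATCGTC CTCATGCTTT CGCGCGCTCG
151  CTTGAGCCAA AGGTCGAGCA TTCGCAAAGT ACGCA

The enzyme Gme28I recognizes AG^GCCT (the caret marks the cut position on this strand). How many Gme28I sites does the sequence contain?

AGGCCT occurs starting at position 3.
Gme28I cuts at 1 site.

1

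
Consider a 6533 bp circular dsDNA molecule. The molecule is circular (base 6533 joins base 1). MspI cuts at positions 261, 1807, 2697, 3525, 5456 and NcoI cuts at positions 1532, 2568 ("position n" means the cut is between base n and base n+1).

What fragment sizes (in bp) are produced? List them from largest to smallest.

Combined cut positions (sorted): 261, 1532, 1807, 2568, 2697, 3525, 5456.
Circular molecule, 7 cuts → 7 fragments:
  1532 − 261 = 1271 bp
  1807 − 1532 = 275 bp
  2568 − 1807 = 761 bp
  2697 − 2568 = 129 bp
  3525 − 2697 = 828 bp
  5456 − 3525 = 1931 bp
  wrap: 6533 − 5456 + 261 = 1338 bp
Sorted largest to smallest: 1931, 1338, 1271, 828, 761, 275, 129 bp.

1931, 1338, 1271, 828, 761, 275, 129 bp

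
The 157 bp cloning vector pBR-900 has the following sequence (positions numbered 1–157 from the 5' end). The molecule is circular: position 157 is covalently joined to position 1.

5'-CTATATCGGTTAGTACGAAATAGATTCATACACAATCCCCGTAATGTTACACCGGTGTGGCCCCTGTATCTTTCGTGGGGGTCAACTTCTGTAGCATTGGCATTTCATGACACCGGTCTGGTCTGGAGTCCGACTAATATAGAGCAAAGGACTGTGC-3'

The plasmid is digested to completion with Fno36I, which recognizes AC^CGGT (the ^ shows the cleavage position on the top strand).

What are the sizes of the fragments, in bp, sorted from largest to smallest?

Fno36I sites (ACCGGT) start at positions 51, 112.
Fno36I cuts after base 2 of each site, so after positions 52, 113.
Circular molecule, 2 cuts → 2 fragments:
  53–113 → 61 bp
  114–157 then 1–52 → 44 + 52 = 96 bp
Sorted largest to smallest: 96, 61 bp.

96, 61 bp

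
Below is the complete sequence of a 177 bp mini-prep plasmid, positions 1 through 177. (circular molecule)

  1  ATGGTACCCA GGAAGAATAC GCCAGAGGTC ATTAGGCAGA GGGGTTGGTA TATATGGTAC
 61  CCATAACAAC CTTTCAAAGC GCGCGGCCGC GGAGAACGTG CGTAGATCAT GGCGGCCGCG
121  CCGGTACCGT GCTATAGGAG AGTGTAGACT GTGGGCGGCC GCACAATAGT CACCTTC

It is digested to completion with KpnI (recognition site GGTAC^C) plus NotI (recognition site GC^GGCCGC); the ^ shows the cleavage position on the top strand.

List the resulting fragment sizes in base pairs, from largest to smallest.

53, 29, 29, 28, 24, 14 bp

KpnI sites (GGTACC) start at positions 3, 56, 123.
KpnI cuts after base 5 of each site (before the last base), so after positions 7, 60, 127.
NotI sites (GCGGCCGC) start at positions 83, 112, 155.
NotI cuts after base 2 of each site, so after positions 84, 113, 156.
Combined cut positions: 7, 60, 84, 113, 127, 156.
Circular molecule, 6 cuts → 6 fragments:
  8–60 → 53 bp
  61–84 → 24 bp
  85–113 → 29 bp
  114–127 → 14 bp
  128–156 → 29 bp
  157–177 then 1–7 → 21 + 7 = 28 bp
Sorted largest to smallest: 53, 29, 29, 28, 24, 14 bp.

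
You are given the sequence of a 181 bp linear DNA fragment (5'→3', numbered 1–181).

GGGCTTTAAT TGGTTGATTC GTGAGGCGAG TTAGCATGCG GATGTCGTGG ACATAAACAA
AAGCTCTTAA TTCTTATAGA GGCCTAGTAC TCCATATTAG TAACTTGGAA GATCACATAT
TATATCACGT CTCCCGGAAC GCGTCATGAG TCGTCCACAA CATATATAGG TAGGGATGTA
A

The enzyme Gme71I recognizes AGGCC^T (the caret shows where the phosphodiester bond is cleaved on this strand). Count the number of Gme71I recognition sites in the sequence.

1

AGGCCT occurs starting at position 80.
Gme71I cuts at 1 site.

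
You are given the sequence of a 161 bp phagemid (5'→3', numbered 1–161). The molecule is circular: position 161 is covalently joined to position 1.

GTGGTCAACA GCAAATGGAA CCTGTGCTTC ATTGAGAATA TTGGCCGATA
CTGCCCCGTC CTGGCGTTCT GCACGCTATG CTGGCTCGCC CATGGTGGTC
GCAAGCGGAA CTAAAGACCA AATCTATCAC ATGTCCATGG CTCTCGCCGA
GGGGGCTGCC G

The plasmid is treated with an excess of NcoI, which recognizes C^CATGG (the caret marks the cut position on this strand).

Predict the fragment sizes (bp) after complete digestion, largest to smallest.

116, 45 bp

NcoI sites (CCATGG) start at positions 90, 135.
NcoI cuts after the first base of each site, so after positions 90, 135.
Circular molecule, 2 cuts → 2 fragments:
  91–135 → 45 bp
  136–161 then 1–90 → 26 + 90 = 116 bp
Sorted largest to smallest: 116, 45 bp.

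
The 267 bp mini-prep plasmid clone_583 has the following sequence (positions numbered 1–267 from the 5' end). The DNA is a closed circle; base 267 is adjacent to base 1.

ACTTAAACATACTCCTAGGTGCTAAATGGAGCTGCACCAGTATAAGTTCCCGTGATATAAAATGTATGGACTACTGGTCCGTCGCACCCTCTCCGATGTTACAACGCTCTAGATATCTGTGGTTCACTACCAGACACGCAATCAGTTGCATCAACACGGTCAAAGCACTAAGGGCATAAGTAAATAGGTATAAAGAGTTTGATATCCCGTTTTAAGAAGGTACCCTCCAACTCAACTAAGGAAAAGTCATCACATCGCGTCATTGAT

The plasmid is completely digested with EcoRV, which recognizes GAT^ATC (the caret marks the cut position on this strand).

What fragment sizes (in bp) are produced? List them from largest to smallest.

178, 89 bp

EcoRV sites (GATATC) start at positions 112, 201.
EcoRV cuts after base 3 of each site, so after positions 114, 203.
Circular molecule, 2 cuts → 2 fragments:
  115–203 → 89 bp
  204–267 then 1–114 → 64 + 114 = 178 bp
Sorted largest to smallest: 178, 89 bp.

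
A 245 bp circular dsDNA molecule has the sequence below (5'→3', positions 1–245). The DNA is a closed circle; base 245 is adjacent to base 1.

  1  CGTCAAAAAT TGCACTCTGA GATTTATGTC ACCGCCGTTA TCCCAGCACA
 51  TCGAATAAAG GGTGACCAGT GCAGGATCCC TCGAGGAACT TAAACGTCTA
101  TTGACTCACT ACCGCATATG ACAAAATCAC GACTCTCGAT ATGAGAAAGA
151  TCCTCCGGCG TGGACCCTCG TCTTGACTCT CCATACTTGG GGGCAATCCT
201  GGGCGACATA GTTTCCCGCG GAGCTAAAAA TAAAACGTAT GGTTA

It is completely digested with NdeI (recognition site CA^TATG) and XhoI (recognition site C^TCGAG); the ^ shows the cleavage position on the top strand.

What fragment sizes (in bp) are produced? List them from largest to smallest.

209, 36 bp

The NdeI site (CATATG) starts at position 115.
NdeI cuts after base 2 of each site, so after position 116.
The XhoI site (CTCGAG) starts at position 80.
XhoI cuts after the first base of each site, so after position 80.
Combined cut positions: 80, 116.
Circular molecule, 2 cuts → 2 fragments:
  81–116 → 36 bp
  117–245 then 1–80 → 129 + 80 = 209 bp
Sorted largest to smallest: 209, 36 bp.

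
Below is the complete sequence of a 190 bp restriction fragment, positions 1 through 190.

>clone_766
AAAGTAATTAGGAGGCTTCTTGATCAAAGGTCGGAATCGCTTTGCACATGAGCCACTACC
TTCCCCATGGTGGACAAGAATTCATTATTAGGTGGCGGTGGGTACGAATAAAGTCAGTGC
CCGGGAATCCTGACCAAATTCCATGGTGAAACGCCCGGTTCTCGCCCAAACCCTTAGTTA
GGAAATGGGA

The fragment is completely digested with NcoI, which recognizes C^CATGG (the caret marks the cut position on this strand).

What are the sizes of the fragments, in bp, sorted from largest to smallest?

76, 65, 49 bp

NcoI sites (CCATGG) start at positions 65, 141.
NcoI cuts after the first base of each site, so after positions 65, 141.
Linear molecule, 2 cuts → 3 fragments:
  1–65 → 65 bp
  66–141 → 76 bp
  142–190 → 49 bp
Sorted largest to smallest: 76, 65, 49 bp.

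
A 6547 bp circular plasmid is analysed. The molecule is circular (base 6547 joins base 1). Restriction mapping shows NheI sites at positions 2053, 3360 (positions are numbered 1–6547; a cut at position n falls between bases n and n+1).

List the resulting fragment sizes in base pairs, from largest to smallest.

5240, 1307 bp

Circular molecule, 2 cuts → 2 fragments:
  3360 − 2053 = 1307 bp
  wrap: 6547 − 3360 + 2053 = 5240 bp
Sorted largest to smallest: 5240, 1307 bp.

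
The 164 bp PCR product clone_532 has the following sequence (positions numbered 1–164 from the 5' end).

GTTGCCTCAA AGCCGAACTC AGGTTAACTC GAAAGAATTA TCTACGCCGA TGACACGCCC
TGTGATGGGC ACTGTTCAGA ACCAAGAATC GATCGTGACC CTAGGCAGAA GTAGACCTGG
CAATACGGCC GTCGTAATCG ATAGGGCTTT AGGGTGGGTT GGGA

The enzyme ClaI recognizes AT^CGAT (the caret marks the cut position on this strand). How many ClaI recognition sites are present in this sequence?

2

ATCGAT occurs starting at positions 88, 137.
ClaI cuts at 2 sites.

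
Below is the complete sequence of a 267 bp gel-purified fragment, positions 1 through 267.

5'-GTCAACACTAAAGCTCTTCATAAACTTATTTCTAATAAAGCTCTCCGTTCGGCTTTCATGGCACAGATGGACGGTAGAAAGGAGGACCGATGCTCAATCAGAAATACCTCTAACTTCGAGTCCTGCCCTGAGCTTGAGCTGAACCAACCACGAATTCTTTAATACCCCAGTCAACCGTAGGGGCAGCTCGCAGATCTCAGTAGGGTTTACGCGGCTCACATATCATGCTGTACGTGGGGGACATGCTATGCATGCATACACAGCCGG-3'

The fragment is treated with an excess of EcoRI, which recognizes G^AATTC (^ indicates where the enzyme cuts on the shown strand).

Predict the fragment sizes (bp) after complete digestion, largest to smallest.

The EcoRI site (GAATTC) starts at position 152.
EcoRI cuts after the first base of each site, so after position 152.
Linear molecule, 1 cut → 2 fragments:
  1–152 → 152 bp
  153–267 → 115 bp
Sorted largest to smallest: 152, 115 bp.

152, 115 bp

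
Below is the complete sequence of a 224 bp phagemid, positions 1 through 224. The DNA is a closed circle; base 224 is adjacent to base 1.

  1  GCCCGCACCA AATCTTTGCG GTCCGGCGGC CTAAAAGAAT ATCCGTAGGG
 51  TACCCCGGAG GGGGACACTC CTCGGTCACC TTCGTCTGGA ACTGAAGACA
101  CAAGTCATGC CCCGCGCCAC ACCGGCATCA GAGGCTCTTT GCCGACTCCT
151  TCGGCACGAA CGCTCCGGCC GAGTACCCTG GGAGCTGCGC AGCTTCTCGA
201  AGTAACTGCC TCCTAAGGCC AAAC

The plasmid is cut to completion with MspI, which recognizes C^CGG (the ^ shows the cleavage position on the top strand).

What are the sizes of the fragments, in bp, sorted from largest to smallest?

82, 67, 43, 32 bp

MspI sites (CCGG) start at positions 23, 55, 122, 165.
MspI cuts after the first base of each site, so after positions 23, 55, 122, 165.
Circular molecule, 4 cuts → 4 fragments:
  24–55 → 32 bp
  56–122 → 67 bp
  123–165 → 43 bp
  166–224 then 1–23 → 59 + 23 = 82 bp
Sorted largest to smallest: 82, 67, 43, 32 bp.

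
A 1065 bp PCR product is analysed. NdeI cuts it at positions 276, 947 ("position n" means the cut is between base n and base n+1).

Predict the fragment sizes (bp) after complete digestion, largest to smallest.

Linear molecule, 2 cuts → 3 fragments:
  276 − 0 = 276 bp
  947 − 276 = 671 bp
  1065 − 947 = 118 bp
Sorted largest to smallest: 671, 276, 118 bp.

671, 276, 118 bp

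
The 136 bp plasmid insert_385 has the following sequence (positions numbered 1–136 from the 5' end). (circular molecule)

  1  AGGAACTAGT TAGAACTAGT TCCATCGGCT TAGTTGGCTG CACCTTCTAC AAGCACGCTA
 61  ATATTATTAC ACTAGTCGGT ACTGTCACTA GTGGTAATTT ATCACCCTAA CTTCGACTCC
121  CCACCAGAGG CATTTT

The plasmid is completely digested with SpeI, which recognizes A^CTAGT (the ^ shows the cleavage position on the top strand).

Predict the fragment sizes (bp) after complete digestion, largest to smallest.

SpeI sites (ACTAGT) start at positions 5, 15, 71, 87.
SpeI cuts after the first base of each site, so after positions 5, 15, 71, 87.
Circular molecule, 4 cuts → 4 fragments:
  6–15 → 10 bp
  16–71 → 56 bp
  72–87 → 16 bp
  88–136 then 1–5 → 49 + 5 = 54 bp
Sorted largest to smallest: 56, 54, 16, 10 bp.

56, 54, 16, 10 bp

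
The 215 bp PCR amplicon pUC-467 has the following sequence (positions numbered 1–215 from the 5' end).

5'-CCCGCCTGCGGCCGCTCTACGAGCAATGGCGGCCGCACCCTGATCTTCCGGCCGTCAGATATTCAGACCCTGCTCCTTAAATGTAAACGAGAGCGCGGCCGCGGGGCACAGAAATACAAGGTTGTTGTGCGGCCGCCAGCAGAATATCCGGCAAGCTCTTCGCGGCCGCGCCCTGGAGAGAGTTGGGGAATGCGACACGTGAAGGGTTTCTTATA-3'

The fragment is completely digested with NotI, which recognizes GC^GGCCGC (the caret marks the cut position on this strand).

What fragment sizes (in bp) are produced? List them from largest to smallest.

66, 52, 34, 33, 21, 9 bp

NotI sites (GCGGCCGC) start at positions 8, 29, 95, 129, 162.
NotI cuts after base 2 of each site, so after positions 9, 30, 96, 130, 163.
Linear molecule, 5 cuts → 6 fragments:
  1–9 → 9 bp
  10–30 → 21 bp
  31–96 → 66 bp
  97–130 → 34 bp
  131–163 → 33 bp
  164–215 → 52 bp
Sorted largest to smallest: 66, 52, 34, 33, 21, 9 bp.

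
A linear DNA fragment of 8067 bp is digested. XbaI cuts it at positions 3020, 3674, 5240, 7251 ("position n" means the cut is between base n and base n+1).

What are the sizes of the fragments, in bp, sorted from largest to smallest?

3020, 2011, 1566, 816, 654 bp

Linear molecule, 4 cuts → 5 fragments:
  3020 − 0 = 3020 bp
  3674 − 3020 = 654 bp
  5240 − 3674 = 1566 bp
  7251 − 5240 = 2011 bp
  8067 − 7251 = 816 bp
Sorted largest to smallest: 3020, 2011, 1566, 816, 654 bp.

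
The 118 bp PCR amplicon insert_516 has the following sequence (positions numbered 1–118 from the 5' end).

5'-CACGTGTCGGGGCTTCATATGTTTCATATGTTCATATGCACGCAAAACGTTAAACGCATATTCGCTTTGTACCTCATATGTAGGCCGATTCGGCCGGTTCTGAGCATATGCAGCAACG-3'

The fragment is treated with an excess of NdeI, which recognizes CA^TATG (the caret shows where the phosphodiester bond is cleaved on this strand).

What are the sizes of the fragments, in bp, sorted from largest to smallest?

42, 30, 17, 12, 9, 8 bp

NdeI sites (CATATG) start at positions 16, 25, 33, 75, 105.
NdeI cuts after base 2 of each site, so after positions 17, 26, 34, 76, 106.
Linear molecule, 5 cuts → 6 fragments:
  1–17 → 17 bp
  18–26 → 9 bp
  27–34 → 8 bp
  35–76 → 42 bp
  77–106 → 30 bp
  107–118 → 12 bp
Sorted largest to smallest: 42, 30, 17, 12, 9, 8 bp.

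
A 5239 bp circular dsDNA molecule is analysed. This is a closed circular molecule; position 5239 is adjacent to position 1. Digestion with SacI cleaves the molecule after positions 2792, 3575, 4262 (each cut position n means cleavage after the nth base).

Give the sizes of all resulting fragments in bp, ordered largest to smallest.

Circular molecule, 3 cuts → 3 fragments:
  3575 − 2792 = 783 bp
  4262 − 3575 = 687 bp
  wrap: 5239 − 4262 + 2792 = 3769 bp
Sorted largest to smallest: 3769, 783, 687 bp.

3769, 783, 687 bp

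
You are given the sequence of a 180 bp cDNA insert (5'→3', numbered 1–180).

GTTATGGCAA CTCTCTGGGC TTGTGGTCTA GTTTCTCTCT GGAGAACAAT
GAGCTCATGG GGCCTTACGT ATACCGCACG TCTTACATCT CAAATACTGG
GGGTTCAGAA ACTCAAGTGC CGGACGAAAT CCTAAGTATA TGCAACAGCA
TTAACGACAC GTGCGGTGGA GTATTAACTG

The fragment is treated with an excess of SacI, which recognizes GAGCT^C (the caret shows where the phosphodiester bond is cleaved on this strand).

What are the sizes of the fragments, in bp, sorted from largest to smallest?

125, 55 bp

The SacI site (GAGCTC) starts at position 51.
SacI cuts after base 5 of each site (before the last base), so after position 55.
Linear molecule, 1 cut → 2 fragments:
  1–55 → 55 bp
  56–180 → 125 bp
Sorted largest to smallest: 125, 55 bp.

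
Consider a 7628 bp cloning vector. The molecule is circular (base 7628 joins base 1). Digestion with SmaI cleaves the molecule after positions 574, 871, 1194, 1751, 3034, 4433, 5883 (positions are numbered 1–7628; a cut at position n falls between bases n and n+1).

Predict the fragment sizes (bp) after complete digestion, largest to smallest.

Circular molecule, 7 cuts → 7 fragments:
  871 − 574 = 297 bp
  1194 − 871 = 323 bp
  1751 − 1194 = 557 bp
  3034 − 1751 = 1283 bp
  4433 − 3034 = 1399 bp
  5883 − 4433 = 1450 bp
  wrap: 7628 − 5883 + 574 = 2319 bp
Sorted largest to smallest: 2319, 1450, 1399, 1283, 557, 323, 297 bp.

2319, 1450, 1399, 1283, 557, 323, 297 bp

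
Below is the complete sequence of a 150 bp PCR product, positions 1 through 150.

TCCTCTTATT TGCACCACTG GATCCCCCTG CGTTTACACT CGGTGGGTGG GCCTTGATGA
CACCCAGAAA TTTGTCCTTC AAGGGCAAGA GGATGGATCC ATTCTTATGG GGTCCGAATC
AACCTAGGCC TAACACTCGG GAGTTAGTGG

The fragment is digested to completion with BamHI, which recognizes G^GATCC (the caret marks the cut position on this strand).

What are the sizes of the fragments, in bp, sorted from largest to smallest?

75, 55, 20 bp

BamHI sites (GGATCC) start at positions 20, 95.
BamHI cuts after the first base of each site, so after positions 20, 95.
Linear molecule, 2 cuts → 3 fragments:
  1–20 → 20 bp
  21–95 → 75 bp
  96–150 → 55 bp
Sorted largest to smallest: 75, 55, 20 bp.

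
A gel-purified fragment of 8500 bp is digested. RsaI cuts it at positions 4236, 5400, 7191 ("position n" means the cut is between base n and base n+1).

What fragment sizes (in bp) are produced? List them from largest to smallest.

4236, 1791, 1309, 1164 bp

Linear molecule, 3 cuts → 4 fragments:
  4236 − 0 = 4236 bp
  5400 − 4236 = 1164 bp
  7191 − 5400 = 1791 bp
  8500 − 7191 = 1309 bp
Sorted largest to smallest: 4236, 1791, 1309, 1164 bp.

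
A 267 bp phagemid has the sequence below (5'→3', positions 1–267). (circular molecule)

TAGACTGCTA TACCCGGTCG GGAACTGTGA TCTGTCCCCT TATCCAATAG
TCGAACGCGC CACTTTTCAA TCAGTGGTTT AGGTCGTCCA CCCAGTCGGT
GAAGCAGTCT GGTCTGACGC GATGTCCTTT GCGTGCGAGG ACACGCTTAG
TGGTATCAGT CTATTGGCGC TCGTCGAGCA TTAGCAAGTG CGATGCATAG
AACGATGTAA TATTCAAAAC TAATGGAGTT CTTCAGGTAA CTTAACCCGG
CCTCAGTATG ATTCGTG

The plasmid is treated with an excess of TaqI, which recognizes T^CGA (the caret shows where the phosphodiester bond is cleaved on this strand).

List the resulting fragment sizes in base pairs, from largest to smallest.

144, 123 bp

TaqI sites (TCGA) start at positions 51, 174.
TaqI cuts after the first base of each site, so after positions 51, 174.
Circular molecule, 2 cuts → 2 fragments:
  52–174 → 123 bp
  175–267 then 1–51 → 93 + 51 = 144 bp
Sorted largest to smallest: 144, 123 bp.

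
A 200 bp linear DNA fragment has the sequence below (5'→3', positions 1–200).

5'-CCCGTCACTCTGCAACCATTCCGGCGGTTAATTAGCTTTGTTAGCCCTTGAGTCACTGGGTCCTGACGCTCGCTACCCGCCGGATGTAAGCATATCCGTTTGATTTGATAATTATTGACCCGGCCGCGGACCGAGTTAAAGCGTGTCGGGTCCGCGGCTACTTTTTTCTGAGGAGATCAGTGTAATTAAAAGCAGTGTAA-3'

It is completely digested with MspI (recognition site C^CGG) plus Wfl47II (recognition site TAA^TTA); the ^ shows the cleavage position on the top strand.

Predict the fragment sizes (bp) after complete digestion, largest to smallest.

65, 49, 31, 21, 15, 10, 9 bp

MspI sites (CCGG) start at positions 21, 80, 120.
MspI cuts after the first base of each site, so after positions 21, 80, 120.
Wfl47II sites (TAATTA) start at positions 29, 109, 183.
Wfl47II cuts after base 3 of each site, so after positions 31, 111, 185.
Combined cut positions: 21, 31, 80, 111, 120, 185.
Linear molecule, 6 cuts → 7 fragments:
  1–21 → 21 bp
  22–31 → 10 bp
  32–80 → 49 bp
  81–111 → 31 bp
  112–120 → 9 bp
  121–185 → 65 bp
  186–200 → 15 bp
Sorted largest to smallest: 65, 49, 31, 21, 15, 10, 9 bp.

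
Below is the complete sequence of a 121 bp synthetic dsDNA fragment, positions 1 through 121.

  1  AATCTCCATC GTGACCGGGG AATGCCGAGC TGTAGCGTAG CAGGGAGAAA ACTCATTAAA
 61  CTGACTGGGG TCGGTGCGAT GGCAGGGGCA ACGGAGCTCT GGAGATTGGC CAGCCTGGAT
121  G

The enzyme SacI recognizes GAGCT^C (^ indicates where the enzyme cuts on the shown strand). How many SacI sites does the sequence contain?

GAGCTC occurs starting at position 94.
SacI cuts at 1 site.

1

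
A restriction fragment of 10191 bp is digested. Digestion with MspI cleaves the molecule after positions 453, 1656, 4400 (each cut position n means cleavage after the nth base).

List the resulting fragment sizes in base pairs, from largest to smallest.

Linear molecule, 3 cuts → 4 fragments:
  453 − 0 = 453 bp
  1656 − 453 = 1203 bp
  4400 − 1656 = 2744 bp
  10191 − 4400 = 5791 bp
Sorted largest to smallest: 5791, 2744, 1203, 453 bp.

5791, 2744, 1203, 453 bp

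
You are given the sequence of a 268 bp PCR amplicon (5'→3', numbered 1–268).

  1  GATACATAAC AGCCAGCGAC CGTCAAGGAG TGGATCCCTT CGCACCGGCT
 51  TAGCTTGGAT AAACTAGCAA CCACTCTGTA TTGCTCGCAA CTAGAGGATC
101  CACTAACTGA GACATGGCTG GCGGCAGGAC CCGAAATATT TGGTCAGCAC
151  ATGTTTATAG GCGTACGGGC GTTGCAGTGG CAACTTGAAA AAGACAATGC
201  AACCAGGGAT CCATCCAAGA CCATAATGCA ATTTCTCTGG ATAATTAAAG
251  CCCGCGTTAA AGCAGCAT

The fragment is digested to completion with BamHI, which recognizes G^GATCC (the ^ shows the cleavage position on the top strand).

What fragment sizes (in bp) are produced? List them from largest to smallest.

111, 64, 61, 32 bp

BamHI sites (GGATCC) start at positions 32, 96, 207.
BamHI cuts after the first base of each site, so after positions 32, 96, 207.
Linear molecule, 3 cuts → 4 fragments:
  1–32 → 32 bp
  33–96 → 64 bp
  97–207 → 111 bp
  208–268 → 61 bp
Sorted largest to smallest: 111, 64, 61, 32 bp.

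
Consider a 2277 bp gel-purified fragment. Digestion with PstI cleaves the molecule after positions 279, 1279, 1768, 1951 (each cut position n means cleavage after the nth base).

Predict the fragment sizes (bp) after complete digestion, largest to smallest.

Linear molecule, 4 cuts → 5 fragments:
  279 − 0 = 279 bp
  1279 − 279 = 1000 bp
  1768 − 1279 = 489 bp
  1951 − 1768 = 183 bp
  2277 − 1951 = 326 bp
Sorted largest to smallest: 1000, 489, 326, 279, 183 bp.

1000, 489, 326, 279, 183 bp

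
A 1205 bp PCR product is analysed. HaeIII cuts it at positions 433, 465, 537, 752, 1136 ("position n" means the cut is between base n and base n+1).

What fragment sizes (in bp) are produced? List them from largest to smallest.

Linear molecule, 5 cuts → 6 fragments:
  433 − 0 = 433 bp
  465 − 433 = 32 bp
  537 − 465 = 72 bp
  752 − 537 = 215 bp
  1136 − 752 = 384 bp
  1205 − 1136 = 69 bp
Sorted largest to smallest: 433, 384, 215, 72, 69, 32 bp.

433, 384, 215, 72, 69, 32 bp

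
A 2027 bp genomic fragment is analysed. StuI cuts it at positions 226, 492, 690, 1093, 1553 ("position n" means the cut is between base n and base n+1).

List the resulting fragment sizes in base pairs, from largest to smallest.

474, 460, 403, 266, 226, 198 bp

Linear molecule, 5 cuts → 6 fragments:
  226 − 0 = 226 bp
  492 − 226 = 266 bp
  690 − 492 = 198 bp
  1093 − 690 = 403 bp
  1553 − 1093 = 460 bp
  2027 − 1553 = 474 bp
Sorted largest to smallest: 474, 460, 403, 266, 226, 198 bp.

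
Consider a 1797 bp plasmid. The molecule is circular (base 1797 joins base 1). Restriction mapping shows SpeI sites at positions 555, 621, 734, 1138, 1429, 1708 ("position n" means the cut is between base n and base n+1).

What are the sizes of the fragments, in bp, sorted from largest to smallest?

Circular molecule, 6 cuts → 6 fragments:
  621 − 555 = 66 bp
  734 − 621 = 113 bp
  1138 − 734 = 404 bp
  1429 − 1138 = 291 bp
  1708 − 1429 = 279 bp
  wrap: 1797 − 1708 + 555 = 644 bp
Sorted largest to smallest: 644, 404, 291, 279, 113, 66 bp.

644, 404, 291, 279, 113, 66 bp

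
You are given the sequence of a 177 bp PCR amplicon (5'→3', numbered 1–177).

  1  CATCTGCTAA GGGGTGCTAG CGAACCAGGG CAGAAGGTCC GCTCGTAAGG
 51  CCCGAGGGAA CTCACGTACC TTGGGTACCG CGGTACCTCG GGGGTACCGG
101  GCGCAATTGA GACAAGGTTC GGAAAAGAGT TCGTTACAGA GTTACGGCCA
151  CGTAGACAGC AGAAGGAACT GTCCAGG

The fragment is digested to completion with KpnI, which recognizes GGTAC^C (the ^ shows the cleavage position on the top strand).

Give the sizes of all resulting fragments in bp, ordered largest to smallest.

80, 78, 11, 8 bp

KpnI sites (GGTACC) start at positions 74, 82, 93.
KpnI cuts after base 5 of each site (before the last base), so after positions 78, 86, 97.
Linear molecule, 3 cuts → 4 fragments:
  1–78 → 78 bp
  79–86 → 8 bp
  87–97 → 11 bp
  98–177 → 80 bp
Sorted largest to smallest: 80, 78, 11, 8 bp.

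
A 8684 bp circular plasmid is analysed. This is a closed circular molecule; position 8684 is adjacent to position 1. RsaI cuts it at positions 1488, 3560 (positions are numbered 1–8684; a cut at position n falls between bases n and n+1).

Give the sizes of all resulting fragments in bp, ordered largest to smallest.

Circular molecule, 2 cuts → 2 fragments:
  3560 − 1488 = 2072 bp
  wrap: 8684 − 3560 + 1488 = 6612 bp
Sorted largest to smallest: 6612, 2072 bp.

6612, 2072 bp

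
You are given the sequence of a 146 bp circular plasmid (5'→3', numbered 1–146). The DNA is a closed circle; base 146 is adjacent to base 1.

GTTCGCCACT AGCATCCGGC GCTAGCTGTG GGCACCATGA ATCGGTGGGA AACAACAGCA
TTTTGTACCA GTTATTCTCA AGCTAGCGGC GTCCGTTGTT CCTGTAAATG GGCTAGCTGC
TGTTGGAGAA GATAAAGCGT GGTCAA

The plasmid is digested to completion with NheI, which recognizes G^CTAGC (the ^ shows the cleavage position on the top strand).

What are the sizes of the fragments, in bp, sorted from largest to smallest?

NheI sites (GCTAGC) start at positions 21, 82, 112.
NheI cuts after the first base of each site, so after positions 21, 82, 112.
Circular molecule, 3 cuts → 3 fragments:
  22–82 → 61 bp
  83–112 → 30 bp
  113–146 then 1–21 → 34 + 21 = 55 bp
Sorted largest to smallest: 61, 55, 30 bp.

61, 55, 30 bp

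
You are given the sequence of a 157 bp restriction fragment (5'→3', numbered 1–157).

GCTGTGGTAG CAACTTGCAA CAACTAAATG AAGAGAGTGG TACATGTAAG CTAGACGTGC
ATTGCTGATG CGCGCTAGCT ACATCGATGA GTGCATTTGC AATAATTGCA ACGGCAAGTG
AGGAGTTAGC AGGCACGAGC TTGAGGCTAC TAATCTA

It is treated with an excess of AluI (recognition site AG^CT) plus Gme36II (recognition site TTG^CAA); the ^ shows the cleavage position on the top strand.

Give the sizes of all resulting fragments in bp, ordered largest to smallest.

AluI sites (AGCT) start at positions 49, 77, 138.
AluI cuts after base 2 of each site, so after positions 50, 78, 139.
Gme36II sites (TTGCAA) start at positions 15, 97, 106.
Gme36II cuts after base 3 of each site, so after positions 17, 99, 108.
Combined cut positions: 17, 50, 78, 99, 108, 139.
Linear molecule, 6 cuts → 7 fragments:
  1–17 → 17 bp
  18–50 → 33 bp
  51–78 → 28 bp
  79–99 → 21 bp
  100–108 → 9 bp
  109–139 → 31 bp
  140–157 → 18 bp
Sorted largest to smallest: 33, 31, 28, 21, 18, 17, 9 bp.

33, 31, 28, 21, 18, 17, 9 bp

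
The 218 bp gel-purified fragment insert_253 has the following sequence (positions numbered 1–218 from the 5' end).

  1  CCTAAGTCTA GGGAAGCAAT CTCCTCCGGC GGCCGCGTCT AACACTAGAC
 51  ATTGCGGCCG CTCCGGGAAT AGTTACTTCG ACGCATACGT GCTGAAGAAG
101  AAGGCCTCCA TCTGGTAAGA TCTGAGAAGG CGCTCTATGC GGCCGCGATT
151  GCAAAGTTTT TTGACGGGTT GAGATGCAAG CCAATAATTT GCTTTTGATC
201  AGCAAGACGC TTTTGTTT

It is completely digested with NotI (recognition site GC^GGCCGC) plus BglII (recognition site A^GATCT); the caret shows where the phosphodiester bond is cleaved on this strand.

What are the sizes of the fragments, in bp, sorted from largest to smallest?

NotI sites (GCGGCCGC) start at positions 29, 54, 139.
NotI cuts after base 2 of each site, so after positions 30, 55, 140.
The BglII site (AGATCT) starts at position 118.
BglII cuts after the first base of each site, so after position 118.
Combined cut positions: 30, 55, 118, 140.
Linear molecule, 4 cuts → 5 fragments:
  1–30 → 30 bp
  31–55 → 25 bp
  56–118 → 63 bp
  119–140 → 22 bp
  141–218 → 78 bp
Sorted largest to smallest: 78, 63, 30, 25, 22 bp.

78, 63, 30, 25, 22 bp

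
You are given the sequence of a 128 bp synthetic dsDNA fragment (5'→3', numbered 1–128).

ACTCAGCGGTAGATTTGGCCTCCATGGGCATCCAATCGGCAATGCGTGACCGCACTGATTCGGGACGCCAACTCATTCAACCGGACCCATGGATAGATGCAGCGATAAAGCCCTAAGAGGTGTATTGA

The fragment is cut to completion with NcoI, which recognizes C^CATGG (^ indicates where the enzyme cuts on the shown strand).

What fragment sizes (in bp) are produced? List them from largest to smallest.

65, 41, 22 bp

NcoI sites (CCATGG) start at positions 22, 87.
NcoI cuts after the first base of each site, so after positions 22, 87.
Linear molecule, 2 cuts → 3 fragments:
  1–22 → 22 bp
  23–87 → 65 bp
  88–128 → 41 bp
Sorted largest to smallest: 65, 41, 22 bp.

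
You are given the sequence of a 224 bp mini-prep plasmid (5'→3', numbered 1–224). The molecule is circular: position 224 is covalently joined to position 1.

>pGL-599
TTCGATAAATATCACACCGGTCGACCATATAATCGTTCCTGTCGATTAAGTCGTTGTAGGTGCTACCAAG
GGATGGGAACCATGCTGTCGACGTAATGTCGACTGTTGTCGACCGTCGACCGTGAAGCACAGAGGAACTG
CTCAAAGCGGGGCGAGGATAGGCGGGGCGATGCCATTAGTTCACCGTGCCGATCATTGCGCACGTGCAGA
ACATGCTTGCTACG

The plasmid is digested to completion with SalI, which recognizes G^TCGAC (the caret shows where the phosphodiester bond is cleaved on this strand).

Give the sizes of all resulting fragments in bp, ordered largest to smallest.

SalI sites (GTCGAC) start at positions 20, 87, 98, 108, 115.
SalI cuts after the first base of each site, so after positions 20, 87, 98, 108, 115.
Circular molecule, 5 cuts → 5 fragments:
  21–87 → 67 bp
  88–98 → 11 bp
  99–108 → 10 bp
  109–115 → 7 bp
  116–224 then 1–20 → 109 + 20 = 129 bp
Sorted largest to smallest: 129, 67, 11, 10, 7 bp.

129, 67, 11, 10, 7 bp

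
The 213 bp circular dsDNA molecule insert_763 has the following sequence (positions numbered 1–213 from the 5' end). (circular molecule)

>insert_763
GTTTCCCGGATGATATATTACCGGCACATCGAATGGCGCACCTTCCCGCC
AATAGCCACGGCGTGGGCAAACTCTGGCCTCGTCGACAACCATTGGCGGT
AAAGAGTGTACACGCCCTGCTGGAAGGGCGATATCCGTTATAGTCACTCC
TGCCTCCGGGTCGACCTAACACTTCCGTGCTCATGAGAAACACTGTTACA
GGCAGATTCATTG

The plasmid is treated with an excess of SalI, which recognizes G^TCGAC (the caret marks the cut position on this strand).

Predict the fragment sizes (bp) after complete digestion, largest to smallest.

SalI sites (GTCGAC) start at positions 82, 160.
SalI cuts after the first base of each site, so after positions 82, 160.
Circular molecule, 2 cuts → 2 fragments:
  83–160 → 78 bp
  161–213 then 1–82 → 53 + 82 = 135 bp
Sorted largest to smallest: 135, 78 bp.

135, 78 bp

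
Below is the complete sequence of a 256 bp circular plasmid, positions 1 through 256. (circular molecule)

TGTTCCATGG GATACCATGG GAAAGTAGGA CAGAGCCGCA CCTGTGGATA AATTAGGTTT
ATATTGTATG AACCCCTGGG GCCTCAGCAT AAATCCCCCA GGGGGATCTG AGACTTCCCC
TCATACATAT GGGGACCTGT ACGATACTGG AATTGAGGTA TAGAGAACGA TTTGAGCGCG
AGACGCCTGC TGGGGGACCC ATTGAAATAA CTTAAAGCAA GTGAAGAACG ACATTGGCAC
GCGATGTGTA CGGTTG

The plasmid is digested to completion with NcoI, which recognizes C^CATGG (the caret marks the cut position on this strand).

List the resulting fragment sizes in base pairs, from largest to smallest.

246, 10 bp

NcoI sites (CCATGG) start at positions 5, 15.
NcoI cuts after the first base of each site, so after positions 5, 15.
Circular molecule, 2 cuts → 2 fragments:
  6–15 → 10 bp
  16–256 then 1–5 → 241 + 5 = 246 bp
Sorted largest to smallest: 246, 10 bp.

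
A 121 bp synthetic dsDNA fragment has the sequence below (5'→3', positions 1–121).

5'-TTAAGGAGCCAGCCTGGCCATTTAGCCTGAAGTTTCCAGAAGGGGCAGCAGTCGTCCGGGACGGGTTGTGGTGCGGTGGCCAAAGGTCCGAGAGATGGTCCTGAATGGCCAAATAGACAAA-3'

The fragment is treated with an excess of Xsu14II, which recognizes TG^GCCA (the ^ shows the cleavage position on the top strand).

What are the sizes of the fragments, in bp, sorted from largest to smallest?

62, 29, 16, 14 bp

Xsu14II sites (TGGCCA) start at positions 15, 77, 106.
Xsu14II cuts after base 2 of each site, so after positions 16, 78, 107.
Linear molecule, 3 cuts → 4 fragments:
  1–16 → 16 bp
  17–78 → 62 bp
  79–107 → 29 bp
  108–121 → 14 bp
Sorted largest to smallest: 62, 29, 16, 14 bp.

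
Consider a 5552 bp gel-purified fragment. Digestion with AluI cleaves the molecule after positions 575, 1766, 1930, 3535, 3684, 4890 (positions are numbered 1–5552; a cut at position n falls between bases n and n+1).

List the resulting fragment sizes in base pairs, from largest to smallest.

Linear molecule, 6 cuts → 7 fragments:
  575 − 0 = 575 bp
  1766 − 575 = 1191 bp
  1930 − 1766 = 164 bp
  3535 − 1930 = 1605 bp
  3684 − 3535 = 149 bp
  4890 − 3684 = 1206 bp
  5552 − 4890 = 662 bp
Sorted largest to smallest: 1605, 1206, 1191, 662, 575, 164, 149 bp.

1605, 1206, 1191, 662, 575, 164, 149 bp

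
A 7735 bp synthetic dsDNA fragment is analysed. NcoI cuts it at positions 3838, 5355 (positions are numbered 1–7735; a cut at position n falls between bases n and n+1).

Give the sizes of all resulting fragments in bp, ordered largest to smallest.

3838, 2380, 1517 bp

Linear molecule, 2 cuts → 3 fragments:
  3838 − 0 = 3838 bp
  5355 − 3838 = 1517 bp
  7735 − 5355 = 2380 bp
Sorted largest to smallest: 3838, 2380, 1517 bp.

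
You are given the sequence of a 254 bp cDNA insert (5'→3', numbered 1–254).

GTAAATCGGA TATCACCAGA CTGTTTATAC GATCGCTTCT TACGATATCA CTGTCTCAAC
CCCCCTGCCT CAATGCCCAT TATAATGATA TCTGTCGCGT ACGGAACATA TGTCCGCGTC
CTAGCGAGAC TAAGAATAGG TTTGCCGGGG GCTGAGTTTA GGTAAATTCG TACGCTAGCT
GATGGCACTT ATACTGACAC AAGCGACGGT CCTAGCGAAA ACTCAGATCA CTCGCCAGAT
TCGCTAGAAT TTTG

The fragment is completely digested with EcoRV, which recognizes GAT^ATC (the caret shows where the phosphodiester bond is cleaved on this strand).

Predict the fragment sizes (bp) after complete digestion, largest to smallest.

EcoRV sites (GATATC) start at positions 9, 44, 87.
EcoRV cuts after base 3 of each site, so after positions 11, 46, 89.
Linear molecule, 3 cuts → 4 fragments:
  1–11 → 11 bp
  12–46 → 35 bp
  47–89 → 43 bp
  90–254 → 165 bp
Sorted largest to smallest: 165, 43, 35, 11 bp.

165, 43, 35, 11 bp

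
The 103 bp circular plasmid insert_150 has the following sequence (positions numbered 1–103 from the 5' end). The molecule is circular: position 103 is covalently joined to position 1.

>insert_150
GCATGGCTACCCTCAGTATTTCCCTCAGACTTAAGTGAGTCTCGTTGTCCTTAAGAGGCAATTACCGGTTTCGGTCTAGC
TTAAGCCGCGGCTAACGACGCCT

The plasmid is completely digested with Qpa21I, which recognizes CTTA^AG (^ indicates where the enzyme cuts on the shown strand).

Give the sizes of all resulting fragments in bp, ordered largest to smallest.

Qpa21I sites (CTTAAG) start at positions 30, 50, 80.
Qpa21I cuts after base 4 of each site, so after positions 33, 53, 83.
Circular molecule, 3 cuts → 3 fragments:
  34–53 → 20 bp
  54–83 → 30 bp
  84–103 then 1–33 → 20 + 33 = 53 bp
Sorted largest to smallest: 53, 30, 20 bp.

53, 30, 20 bp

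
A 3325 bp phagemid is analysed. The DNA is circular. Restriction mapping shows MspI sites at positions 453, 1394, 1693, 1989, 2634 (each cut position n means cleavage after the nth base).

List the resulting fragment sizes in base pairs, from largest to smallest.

1144, 941, 645, 299, 296 bp

Circular molecule, 5 cuts → 5 fragments:
  1394 − 453 = 941 bp
  1693 − 1394 = 299 bp
  1989 − 1693 = 296 bp
  2634 − 1989 = 645 bp
  wrap: 3325 − 2634 + 453 = 1144 bp
Sorted largest to smallest: 1144, 941, 645, 299, 296 bp.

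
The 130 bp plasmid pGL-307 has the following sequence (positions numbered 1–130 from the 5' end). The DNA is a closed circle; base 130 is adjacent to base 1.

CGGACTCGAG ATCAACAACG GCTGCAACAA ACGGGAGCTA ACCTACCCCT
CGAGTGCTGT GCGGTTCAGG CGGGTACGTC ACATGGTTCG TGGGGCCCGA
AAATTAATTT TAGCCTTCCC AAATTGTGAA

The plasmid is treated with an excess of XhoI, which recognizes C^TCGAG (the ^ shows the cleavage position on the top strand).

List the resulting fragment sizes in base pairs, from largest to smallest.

86, 44 bp

XhoI sites (CTCGAG) start at positions 5, 49.
XhoI cuts after the first base of each site, so after positions 5, 49.
Circular molecule, 2 cuts → 2 fragments:
  6–49 → 44 bp
  50–130 then 1–5 → 81 + 5 = 86 bp
Sorted largest to smallest: 86, 44 bp.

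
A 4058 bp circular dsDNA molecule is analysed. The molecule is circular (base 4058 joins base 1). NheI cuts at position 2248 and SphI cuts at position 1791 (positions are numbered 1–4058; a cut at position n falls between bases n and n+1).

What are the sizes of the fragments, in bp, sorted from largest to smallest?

Combined cut positions (sorted): 1791, 2248.
Circular molecule, 2 cuts → 2 fragments:
  2248 − 1791 = 457 bp
  wrap: 4058 − 2248 + 1791 = 3601 bp
Sorted largest to smallest: 3601, 457 bp.

3601, 457 bp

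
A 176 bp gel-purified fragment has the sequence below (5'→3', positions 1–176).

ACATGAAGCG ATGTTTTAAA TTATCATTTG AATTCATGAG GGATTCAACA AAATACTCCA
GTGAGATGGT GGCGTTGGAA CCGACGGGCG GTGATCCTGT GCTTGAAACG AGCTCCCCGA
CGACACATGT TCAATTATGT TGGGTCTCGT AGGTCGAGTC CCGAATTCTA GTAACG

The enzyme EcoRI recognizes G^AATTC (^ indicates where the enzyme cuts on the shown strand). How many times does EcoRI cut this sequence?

GAATTC occurs starting at positions 30, 163.
EcoRI cuts at 2 sites.

2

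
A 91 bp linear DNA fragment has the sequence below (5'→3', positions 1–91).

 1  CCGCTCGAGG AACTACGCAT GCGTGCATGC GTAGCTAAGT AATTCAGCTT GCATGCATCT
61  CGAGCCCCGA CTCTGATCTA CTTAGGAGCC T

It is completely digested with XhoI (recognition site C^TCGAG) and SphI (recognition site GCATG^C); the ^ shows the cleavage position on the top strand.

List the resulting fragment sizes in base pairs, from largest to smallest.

XhoI sites (CTCGAG) start at positions 4, 59.
XhoI cuts after the first base of each site, so after positions 4, 59.
SphI sites (GCATGC) start at positions 17, 25, 51.
SphI cuts after base 5 of each site (before the last base), so after positions 21, 29, 55.
Combined cut positions: 4, 21, 29, 55, 59.
Linear molecule, 5 cuts → 6 fragments:
  1–4 → 4 bp
  5–21 → 17 bp
  22–29 → 8 bp
  30–55 → 26 bp
  56–59 → 4 bp
  60–91 → 32 bp
Sorted largest to smallest: 32, 26, 17, 8, 4, 4 bp.

32, 26, 17, 8, 4, 4 bp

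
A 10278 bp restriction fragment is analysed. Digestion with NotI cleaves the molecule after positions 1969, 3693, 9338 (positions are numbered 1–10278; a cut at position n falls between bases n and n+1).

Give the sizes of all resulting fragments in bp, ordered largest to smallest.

Linear molecule, 3 cuts → 4 fragments:
  1969 − 0 = 1969 bp
  3693 − 1969 = 1724 bp
  9338 − 3693 = 5645 bp
  10278 − 9338 = 940 bp
Sorted largest to smallest: 5645, 1969, 1724, 940 bp.

5645, 1969, 1724, 940 bp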